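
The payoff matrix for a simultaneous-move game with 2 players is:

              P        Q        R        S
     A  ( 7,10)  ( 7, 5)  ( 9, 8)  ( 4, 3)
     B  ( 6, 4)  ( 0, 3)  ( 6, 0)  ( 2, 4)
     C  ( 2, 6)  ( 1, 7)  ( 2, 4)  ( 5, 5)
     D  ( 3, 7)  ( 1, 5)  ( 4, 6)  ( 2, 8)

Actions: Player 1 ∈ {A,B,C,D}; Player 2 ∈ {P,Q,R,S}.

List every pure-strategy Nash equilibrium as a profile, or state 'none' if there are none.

(A,P): NE
(A,Q): not NE [P2→P gives 10>5]
(A,R): not NE [P2→P gives 10>8]
(A,S): not NE [P1→C gives 5>4; P2→P gives 10>3]
(B,P): not NE [P1→A gives 7>6]
(B,Q): not NE [P1→A gives 7>0; P2→S gives 4>3]
(B,R): not NE [P1→A gives 9>6; P2→S gives 4>0]
(B,S): not NE [P1→C gives 5>2]
(C,P): not NE [P1→A gives 7>2; P2→Q gives 7>6]
(C,Q): not NE [P1→A gives 7>1]
(C,R): not NE [P1→A gives 9>2; P2→Q gives 7>4]
(C,S): not NE [P2→Q gives 7>5]
(D,P): not NE [P1→A gives 7>3; P2→S gives 8>7]
(D,Q): not NE [P1→A gives 7>1; P2→S gives 8>5]
(D,R): not NE [P1→A gives 9>4; P2→S gives 8>6]
(D,S): not NE [P1→C gives 5>2]

PSNE = {(A,P)}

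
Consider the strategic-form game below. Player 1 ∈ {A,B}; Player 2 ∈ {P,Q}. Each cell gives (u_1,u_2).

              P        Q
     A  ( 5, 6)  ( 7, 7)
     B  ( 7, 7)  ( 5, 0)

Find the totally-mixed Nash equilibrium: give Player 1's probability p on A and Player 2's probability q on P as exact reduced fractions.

P1 indiff ⇒ q·5+(1-q)·7 = q·7+(1-q)·5 ⇒ q(-2) = (1-q)(-2) ⇒ q = 1/2
P2 indiff ⇒ p·6+(1-p)·7 = p·7+(1-p)·0 ⇒ p(-1) = (1-p)(-7) ⇒ p = 7/8

(p,q) = (7/8, 1/2)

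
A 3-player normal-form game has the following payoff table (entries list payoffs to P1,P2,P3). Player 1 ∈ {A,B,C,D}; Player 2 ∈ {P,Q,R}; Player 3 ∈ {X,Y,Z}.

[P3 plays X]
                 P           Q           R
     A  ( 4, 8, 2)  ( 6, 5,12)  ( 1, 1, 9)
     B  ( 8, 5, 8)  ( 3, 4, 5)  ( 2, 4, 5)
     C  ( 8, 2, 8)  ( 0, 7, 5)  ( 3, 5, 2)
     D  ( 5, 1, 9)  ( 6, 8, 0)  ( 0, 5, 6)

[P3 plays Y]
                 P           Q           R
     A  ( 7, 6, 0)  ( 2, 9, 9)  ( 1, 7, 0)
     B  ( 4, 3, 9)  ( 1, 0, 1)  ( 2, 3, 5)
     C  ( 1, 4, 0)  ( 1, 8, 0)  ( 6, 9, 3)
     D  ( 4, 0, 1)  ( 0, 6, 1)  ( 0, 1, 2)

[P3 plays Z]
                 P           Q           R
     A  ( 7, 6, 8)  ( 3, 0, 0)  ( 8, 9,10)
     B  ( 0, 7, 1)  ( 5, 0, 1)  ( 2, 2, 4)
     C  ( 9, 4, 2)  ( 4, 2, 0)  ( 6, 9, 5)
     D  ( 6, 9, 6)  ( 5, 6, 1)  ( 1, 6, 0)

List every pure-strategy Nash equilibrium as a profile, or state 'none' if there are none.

(A,P,X): not NE [P1→C gives 8>4; P3→Z gives 8>2]
(A,P,Y): not NE [P2→Q gives 9>6; P3→Z gives 8>0]
(A,P,Z): not NE [P1→C gives 9>7; P2→R gives 9>6]
(A,Q,X): not NE [P2→P gives 8>5]
(A,Q,Y): not NE [P3→X gives 12>9]
(A,Q,Z): not NE [P1→D gives 5>3; P2→R gives 9>0; P3→X gives 12>0]
(A,R,X): not NE [P1→C gives 3>1; P2→P gives 8>1; P3→Z gives 10>9]
(A,R,Y): not NE [P1→C gives 6>1; P2→Q gives 9>7; P3→Z gives 10>0]
(A,R,Z): NE
(B,P,X): not NE [P3→Y gives 9>8]
(B,P,Y): not NE [P1→A gives 7>4]
(B,P,Z): not NE [P1→C gives 9>0; P3→Y gives 9>1]
(B,Q,X): not NE [P1→D gives 6>3; P2→P gives 5>4]
(B,Q,Y): not NE [P1→A gives 2>1; P2→R gives 3>0; P3→X gives 5>1]
(B,Q,Z): not NE [P2→P gives 7>0; P3→X gives 5>1]
(B,R,X): not NE [P1→C gives 3>2; P2→P gives 5>4]
(B,R,Y): not NE [P1→C gives 6>2]
(B,R,Z): not NE [P1→A gives 8>2; P2→P gives 7>2; P3→Y gives 5>4]
(C,P,X): not NE [P2→Q gives 7>2]
(C,P,Y): not NE [P1→A gives 7>1; P2→R gives 9>4; P3→X gives 8>0]
(C,P,Z): not NE [P2→R gives 9>4; P3→X gives 8>2]
(C,Q,X): not NE [P1→D gives 6>0]
(C,Q,Y): not NE [P1→A gives 2>1; P2→R gives 9>8; P3→X gives 5>0]
(C,Q,Z): not NE [P1→D gives 5>4; P2→R gives 9>2; P3→X gives 5>0]
(C,R,X): not NE [P2→Q gives 7>5; P3→Z gives 5>2]
(C,R,Y): not NE [P3→Z gives 5>3]
(C,R,Z): not NE [P1→A gives 8>6]
(D,P,X): not NE [P1→C gives 8>5; P2→Q gives 8>1]
(D,P,Y): not NE [P1→A gives 7>4; P2→Q gives 6>0; P3→X gives 9>1]
(D,P,Z): not NE [P1→C gives 9>6; P3→X gives 9>6]
(D,Q,X): not NE [P3→Z gives 1>0]
(D,Q,Y): not NE [P1→A gives 2>0]
(D,Q,Z): not NE [P2→P gives 9>6]
(D,R,X): not NE [P1→C gives 3>0; P2→Q gives 8>5]
(D,R,Y): not NE [P1→C gives 6>0; P2→Q gives 6>1; P3→X gives 6>2]
(D,R,Z): not NE [P1→A gives 8>1; P2→P gives 9>6; P3→X gives 6>0]

Nash profiles: (A,R,Z)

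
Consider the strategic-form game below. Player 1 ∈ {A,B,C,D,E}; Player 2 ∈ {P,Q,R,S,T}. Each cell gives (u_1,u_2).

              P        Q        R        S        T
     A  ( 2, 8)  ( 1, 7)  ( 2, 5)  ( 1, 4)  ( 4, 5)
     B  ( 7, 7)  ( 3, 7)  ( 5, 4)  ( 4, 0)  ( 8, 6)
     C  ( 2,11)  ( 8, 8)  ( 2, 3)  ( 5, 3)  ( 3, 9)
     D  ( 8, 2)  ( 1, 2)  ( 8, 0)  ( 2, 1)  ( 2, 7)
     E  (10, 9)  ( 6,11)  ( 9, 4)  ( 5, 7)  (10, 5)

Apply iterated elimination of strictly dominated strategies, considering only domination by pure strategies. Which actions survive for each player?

Survivors P1:{C,E} P2:{P,Q}

P1 drop A (B beats it: P:7>2 Q:3>1 R:5>2 S:4>1 T:8>4)
P1 drop B (E beats it: P:10>7 Q:6>3 R:9>5 S:5>4 T:10>8)
P1 drop D (E beats it: P:10>8 Q:6>1 R:9>8 S:5>2 T:10>2)
P2 drop R (P beats it: C:11>3 E:9>4)
P2 drop S (P beats it: C:11>3 E:9>7)
P2 drop T (P beats it: C:11>9 E:9>5)
P1→{C,E} P2→{P,Q}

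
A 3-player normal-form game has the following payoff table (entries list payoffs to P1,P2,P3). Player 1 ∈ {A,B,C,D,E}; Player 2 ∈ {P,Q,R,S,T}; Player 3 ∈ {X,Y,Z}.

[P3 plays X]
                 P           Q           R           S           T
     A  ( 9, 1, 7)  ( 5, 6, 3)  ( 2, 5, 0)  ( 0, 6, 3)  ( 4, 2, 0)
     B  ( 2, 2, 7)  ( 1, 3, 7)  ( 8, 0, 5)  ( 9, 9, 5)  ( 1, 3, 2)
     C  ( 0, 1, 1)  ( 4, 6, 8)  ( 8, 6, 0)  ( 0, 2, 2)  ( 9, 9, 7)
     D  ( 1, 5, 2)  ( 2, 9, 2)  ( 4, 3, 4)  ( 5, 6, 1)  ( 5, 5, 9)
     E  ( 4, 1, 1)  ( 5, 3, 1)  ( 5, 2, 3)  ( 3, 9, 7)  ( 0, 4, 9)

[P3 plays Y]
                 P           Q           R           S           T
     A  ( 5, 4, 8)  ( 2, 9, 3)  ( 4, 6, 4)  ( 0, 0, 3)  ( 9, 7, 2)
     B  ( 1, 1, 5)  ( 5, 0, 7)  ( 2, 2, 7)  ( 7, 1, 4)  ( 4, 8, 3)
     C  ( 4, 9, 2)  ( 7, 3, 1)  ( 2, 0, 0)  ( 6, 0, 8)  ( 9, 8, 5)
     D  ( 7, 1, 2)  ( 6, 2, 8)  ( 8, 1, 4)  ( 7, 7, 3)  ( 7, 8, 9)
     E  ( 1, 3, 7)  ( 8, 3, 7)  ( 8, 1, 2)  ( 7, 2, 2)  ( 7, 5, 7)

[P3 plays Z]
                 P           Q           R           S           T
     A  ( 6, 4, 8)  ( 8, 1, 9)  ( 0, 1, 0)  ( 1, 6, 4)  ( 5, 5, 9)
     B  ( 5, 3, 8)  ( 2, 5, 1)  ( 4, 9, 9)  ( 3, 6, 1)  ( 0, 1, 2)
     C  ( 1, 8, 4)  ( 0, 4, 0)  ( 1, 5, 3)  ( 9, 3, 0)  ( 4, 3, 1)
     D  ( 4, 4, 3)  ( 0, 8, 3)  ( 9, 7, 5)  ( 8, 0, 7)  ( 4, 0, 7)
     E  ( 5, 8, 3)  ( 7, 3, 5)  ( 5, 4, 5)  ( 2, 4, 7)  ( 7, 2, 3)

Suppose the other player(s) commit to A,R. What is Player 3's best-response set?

argmax u_3 = {Y}

u_3(X vs A,R) = 0
u_3(Y vs A,R) = 4
u_3(Z vs A,R) = 0
max payoff 4 at {Y}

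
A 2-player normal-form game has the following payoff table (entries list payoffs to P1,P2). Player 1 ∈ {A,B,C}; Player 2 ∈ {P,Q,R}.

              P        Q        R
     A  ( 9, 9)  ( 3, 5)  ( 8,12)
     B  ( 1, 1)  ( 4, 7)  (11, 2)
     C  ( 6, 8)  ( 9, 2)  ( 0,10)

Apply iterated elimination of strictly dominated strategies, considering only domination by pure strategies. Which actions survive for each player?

Survivors P1:{B,C} P2:{Q,R}

P2 drop P (R beats it: A:12>9 B:2>1 C:10>8)
P1 drop A (B beats it: Q:4>3 R:11>8)
P1→{B,C} P2→{Q,R}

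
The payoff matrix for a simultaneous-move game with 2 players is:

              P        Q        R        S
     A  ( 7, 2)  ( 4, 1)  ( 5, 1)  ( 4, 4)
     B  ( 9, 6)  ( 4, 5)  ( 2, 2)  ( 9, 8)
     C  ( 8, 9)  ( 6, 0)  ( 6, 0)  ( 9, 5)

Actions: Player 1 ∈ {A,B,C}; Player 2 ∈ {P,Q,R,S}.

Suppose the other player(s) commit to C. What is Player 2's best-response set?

argmax u_2 = {P}

u_2(P vs C) = 9
u_2(Q vs C) = 0
u_2(R vs C) = 0
u_2(S vs C) = 5
max payoff 9 at {P}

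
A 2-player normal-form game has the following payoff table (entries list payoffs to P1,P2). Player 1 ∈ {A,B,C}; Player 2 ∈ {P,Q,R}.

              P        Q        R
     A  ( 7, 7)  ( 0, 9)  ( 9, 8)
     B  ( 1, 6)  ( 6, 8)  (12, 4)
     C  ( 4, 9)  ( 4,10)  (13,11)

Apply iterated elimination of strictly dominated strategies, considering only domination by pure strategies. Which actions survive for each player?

P2 drop P (Q beats it: A:9>7 B:8>6 C:10>9)
P1 drop A (B beats it: Q:6>0 R:12>9)
P1→{B,C} P2→{Q,R}

IESDS → P1:{B,C} P2:{Q,R}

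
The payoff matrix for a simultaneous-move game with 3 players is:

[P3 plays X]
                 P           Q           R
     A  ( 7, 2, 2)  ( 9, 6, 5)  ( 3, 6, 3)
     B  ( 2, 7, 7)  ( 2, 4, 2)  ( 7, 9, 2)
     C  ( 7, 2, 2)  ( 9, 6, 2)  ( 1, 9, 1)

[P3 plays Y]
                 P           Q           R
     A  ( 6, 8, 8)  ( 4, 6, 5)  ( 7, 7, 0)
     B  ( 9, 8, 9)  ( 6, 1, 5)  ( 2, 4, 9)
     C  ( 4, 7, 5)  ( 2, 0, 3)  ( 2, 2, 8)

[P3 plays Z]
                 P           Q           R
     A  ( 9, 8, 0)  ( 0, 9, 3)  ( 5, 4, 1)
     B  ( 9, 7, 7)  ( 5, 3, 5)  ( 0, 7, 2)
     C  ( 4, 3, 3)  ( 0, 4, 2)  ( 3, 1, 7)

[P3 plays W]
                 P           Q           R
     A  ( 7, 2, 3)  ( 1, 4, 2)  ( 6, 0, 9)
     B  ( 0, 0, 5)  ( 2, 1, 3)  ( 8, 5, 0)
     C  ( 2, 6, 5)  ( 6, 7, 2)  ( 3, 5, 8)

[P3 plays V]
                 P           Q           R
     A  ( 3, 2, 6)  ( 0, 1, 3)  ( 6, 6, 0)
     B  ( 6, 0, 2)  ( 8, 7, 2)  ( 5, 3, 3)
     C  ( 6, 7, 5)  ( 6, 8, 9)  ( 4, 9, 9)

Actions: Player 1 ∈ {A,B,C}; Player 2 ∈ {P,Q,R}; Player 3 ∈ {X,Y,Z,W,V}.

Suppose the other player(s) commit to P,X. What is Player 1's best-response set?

u_1(A vs P,X) = 7
u_1(B vs P,X) = 2
u_1(C vs P,X) = 7
max payoff 7 at {A,C}

P1 best: {A,C}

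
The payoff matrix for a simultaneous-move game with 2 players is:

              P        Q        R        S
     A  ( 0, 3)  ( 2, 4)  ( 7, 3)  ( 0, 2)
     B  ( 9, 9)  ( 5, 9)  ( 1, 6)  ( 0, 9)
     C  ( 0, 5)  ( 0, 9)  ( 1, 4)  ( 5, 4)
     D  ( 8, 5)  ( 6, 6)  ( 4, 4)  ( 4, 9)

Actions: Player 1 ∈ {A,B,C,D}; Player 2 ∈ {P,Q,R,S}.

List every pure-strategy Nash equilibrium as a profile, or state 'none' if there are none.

PSNE = {(B,P)}

(A,P): not NE [P1→B gives 9>0; P2→Q gives 4>3]
(A,Q): not NE [P1→D gives 6>2]
(A,R): not NE [P2→Q gives 4>3]
(A,S): not NE [P1→C gives 5>0; P2→Q gives 4>2]
(B,P): NE
(B,Q): not NE [P1→D gives 6>5]
(B,R): not NE [P1→A gives 7>1; P2→S gives 9>6]
(B,S): not NE [P1→C gives 5>0]
(C,P): not NE [P1→B gives 9>0; P2→Q gives 9>5]
(C,Q): not NE [P1→D gives 6>0]
(C,R): not NE [P1→A gives 7>1; P2→Q gives 9>4]
(C,S): not NE [P2→Q gives 9>4]
(D,P): not NE [P1→B gives 9>8; P2→S gives 9>5]
(D,Q): not NE [P2→S gives 9>6]
(D,R): not NE [P1→A gives 7>4; P2→S gives 9>4]
(D,S): not NE [P1→C gives 5>4]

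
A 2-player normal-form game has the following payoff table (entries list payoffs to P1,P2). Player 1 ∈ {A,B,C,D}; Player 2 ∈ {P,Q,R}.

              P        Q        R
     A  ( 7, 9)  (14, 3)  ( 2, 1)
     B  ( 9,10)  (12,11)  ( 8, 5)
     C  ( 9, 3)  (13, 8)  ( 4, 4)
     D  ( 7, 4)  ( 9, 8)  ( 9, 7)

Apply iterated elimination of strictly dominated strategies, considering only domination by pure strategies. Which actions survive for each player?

IESDS → P1:{A,B,C} P2:{P,Q}

P2 drop R (Q beats it: A:3>1 B:11>5 C:8>4 D:8>7)
P1 drop D (B beats it: P:9>7 Q:12>9)
P1→{A,B,C} P2→{P,Q}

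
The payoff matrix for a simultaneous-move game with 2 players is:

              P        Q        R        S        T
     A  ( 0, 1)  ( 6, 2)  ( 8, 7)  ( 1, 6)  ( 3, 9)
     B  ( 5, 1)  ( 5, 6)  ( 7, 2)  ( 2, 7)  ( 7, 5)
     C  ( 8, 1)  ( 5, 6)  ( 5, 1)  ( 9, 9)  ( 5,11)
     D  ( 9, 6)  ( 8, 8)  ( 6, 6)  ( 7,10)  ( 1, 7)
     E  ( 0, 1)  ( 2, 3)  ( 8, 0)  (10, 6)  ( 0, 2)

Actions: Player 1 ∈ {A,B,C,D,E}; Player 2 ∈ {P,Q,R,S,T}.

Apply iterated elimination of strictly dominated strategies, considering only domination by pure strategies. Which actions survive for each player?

Remaining: P1:{B,C,E} P2:{S,T}

P2 drop P (Q beats it: A:2>1 B:6>1 C:6>1 D:8>6 E:3>1)
P2 drop Q (S beats it: A:6>2 B:7>6 C:9>6 D:10>8 E:6>3)
P2 drop R (T beats it: A:9>7 B:5>2 C:11>1 D:7>6 E:2>0)
P1 drop A (B beats it: S:2>1 T:7>3)
P1 drop D (C beats it: S:9>7 T:5>1)
P1→{B,C,E} P2→{S,T}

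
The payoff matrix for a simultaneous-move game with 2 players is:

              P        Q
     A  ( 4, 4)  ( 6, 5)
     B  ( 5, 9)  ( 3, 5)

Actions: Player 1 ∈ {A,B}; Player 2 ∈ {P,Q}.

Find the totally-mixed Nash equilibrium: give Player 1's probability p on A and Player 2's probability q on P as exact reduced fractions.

P1 indiff ⇒ q·4+(1-q)·6 = q·5+(1-q)·3 ⇒ q(-1) = (1-q)(-3) ⇒ q = 3/4
P2 indiff ⇒ p·4+(1-p)·9 = p·5+(1-p)·5 ⇒ p(-1) = (1-p)(-4) ⇒ p = 4/5

p=4/5, q=3/4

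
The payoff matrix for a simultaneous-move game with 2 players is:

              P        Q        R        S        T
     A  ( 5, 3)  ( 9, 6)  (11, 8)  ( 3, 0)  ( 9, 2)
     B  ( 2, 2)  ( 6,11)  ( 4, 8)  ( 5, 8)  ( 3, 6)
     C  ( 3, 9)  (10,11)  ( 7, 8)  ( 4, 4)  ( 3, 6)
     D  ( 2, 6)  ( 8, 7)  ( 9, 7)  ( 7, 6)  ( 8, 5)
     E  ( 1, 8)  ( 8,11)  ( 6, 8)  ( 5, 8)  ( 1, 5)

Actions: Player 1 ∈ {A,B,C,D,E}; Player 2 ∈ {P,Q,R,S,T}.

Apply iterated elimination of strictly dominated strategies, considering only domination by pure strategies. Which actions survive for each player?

Remaining: P1:{A,C} P2:{Q,R}

P2 drop P (Q beats it: A:6>3 B:11>2 C:11>9 D:7>6 E:11>8)
P1 drop B (D beats it: Q:8>6 R:9>4 S:7>5 T:8>3)
P2 drop S (Q beats it: A:6>0 C:11>4 D:7>6 E:11>8)
P1 drop D (A beats it: Q:9>8 R:11>9 T:9>8)
P1 drop E (A beats it: Q:9>8 R:11>6 T:9>1)
P2 drop T (Q beats it: A:6>2 C:11>6)
P1→{A,C} P2→{Q,R}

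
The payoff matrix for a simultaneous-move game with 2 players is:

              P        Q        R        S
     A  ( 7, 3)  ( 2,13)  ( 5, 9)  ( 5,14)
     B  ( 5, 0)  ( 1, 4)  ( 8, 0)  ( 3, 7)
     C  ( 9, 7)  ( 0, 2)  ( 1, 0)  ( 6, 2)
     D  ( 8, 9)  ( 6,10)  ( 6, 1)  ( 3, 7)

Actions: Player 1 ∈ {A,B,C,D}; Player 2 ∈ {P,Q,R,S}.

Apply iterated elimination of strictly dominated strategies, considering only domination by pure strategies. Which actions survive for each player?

P2 drop R (Q beats it: A:13>9 B:4>0 C:2>0 D:10>1)
P1 drop B (A beats it: P:7>5 Q:2>1 S:5>3)
P1→{A,C,D} P2→{P,Q,S}

IESDS → P1:{A,C,D} P2:{P,Q,S}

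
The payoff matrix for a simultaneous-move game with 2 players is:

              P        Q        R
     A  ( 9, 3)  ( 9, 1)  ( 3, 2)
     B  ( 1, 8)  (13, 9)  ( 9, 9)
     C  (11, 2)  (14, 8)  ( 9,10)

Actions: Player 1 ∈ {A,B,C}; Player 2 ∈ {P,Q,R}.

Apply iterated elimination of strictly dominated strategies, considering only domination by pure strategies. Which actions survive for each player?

IESDS → P1:{B,C} P2:{Q,R}

P1 drop A (C beats it: P:11>9 Q:14>9 R:9>3)
P2 drop P (Q beats it: B:9>8 C:8>2)
P1→{B,C} P2→{Q,R}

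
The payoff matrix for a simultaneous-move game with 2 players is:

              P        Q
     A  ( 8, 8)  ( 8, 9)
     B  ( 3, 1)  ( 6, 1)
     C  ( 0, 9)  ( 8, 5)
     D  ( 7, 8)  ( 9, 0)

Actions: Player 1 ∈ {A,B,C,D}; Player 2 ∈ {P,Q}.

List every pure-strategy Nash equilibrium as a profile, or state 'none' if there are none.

(A,P): not NE [P2→Q gives 9>8]
(A,Q): not NE [P1→D gives 9>8]
(B,P): not NE [P1→A gives 8>3]
(B,Q): not NE [P1→D gives 9>6]
(C,P): not NE [P1→A gives 8>0]
(C,Q): not NE [P1→D gives 9>8; P2→P gives 9>5]
(D,P): not NE [P1→A gives 8>7]
(D,Q): not NE [P2→P gives 8>0]

Equilibria: none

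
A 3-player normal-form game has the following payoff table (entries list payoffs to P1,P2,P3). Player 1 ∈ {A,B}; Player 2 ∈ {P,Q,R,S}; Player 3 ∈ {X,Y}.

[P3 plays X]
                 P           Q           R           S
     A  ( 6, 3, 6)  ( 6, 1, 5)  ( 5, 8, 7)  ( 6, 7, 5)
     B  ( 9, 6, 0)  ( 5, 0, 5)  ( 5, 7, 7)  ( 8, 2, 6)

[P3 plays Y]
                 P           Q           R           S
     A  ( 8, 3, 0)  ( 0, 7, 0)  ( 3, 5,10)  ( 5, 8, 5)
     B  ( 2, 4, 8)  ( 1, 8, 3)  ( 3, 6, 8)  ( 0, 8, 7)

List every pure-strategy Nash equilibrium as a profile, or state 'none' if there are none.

(A,P,X): not NE [P1→B gives 9>6; P2→R gives 8>3]
(A,P,Y): not NE [P2→S gives 8>3; P3→X gives 6>0]
(A,Q,X): not NE [P2→R gives 8>1]
(A,Q,Y): not NE [P1→B gives 1>0; P2→S gives 8>7; P3→X gives 5>0]
(A,R,X): not NE [P3→Y gives 10>7]
(A,R,Y): not NE [P2→S gives 8>5]
(A,S,X): not NE [P1→B gives 8>6; P2→R gives 8>7]
(A,S,Y): NE
(B,P,X): not NE [P2→R gives 7>6; P3→Y gives 8>0]
(B,P,Y): not NE [P1→A gives 8>2; P2→S gives 8>4]
(B,Q,X): not NE [P1→A gives 6>5; P2→R gives 7>0]
(B,Q,Y): not NE [P3→X gives 5>3]
(B,R,X): not NE [P3→Y gives 8>7]
(B,R,Y): not NE [P2→S gives 8>6]
(B,S,X): not NE [P2→R gives 7>2; P3→Y gives 7>6]
(B,S,Y): not NE [P1→A gives 5>0]

NE set: (A,S,Y)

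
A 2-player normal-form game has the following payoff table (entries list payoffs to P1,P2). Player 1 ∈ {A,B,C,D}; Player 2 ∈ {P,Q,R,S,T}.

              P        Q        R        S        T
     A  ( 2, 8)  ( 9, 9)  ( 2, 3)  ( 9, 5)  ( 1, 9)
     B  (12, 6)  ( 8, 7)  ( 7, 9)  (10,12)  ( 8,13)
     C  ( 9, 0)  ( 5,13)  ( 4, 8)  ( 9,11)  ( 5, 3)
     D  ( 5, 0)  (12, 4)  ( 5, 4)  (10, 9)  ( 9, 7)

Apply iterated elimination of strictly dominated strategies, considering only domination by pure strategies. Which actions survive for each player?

P1 drop A (D beats it: P:5>2 Q:12>9 R:5>2 S:10>9 T:9>1)
P1 drop C (B beats it: P:12>9 Q:8>5 R:7>4 S:10>9 T:8>5)
P2 drop P (Q beats it: B:7>6 D:4>0)
P2 drop Q (S beats it: B:12>7 D:9>4)
P2 drop R (S beats it: B:12>9 D:9>4)
P1→{B,D} P2→{S,T}

Survivors P1:{B,D} P2:{S,T}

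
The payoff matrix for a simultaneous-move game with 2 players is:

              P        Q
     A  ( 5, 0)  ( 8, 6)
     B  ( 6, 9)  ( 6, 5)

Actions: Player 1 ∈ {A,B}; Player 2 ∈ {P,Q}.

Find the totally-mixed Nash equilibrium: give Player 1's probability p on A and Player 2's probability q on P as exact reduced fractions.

p=2/5, q=2/3

P1 indiff ⇒ q·5+(1-q)·8 = q·6+(1-q)·6 ⇒ q(-1) = (1-q)(-2) ⇒ q = 2/3
P2 indiff ⇒ p·0+(1-p)·9 = p·6+(1-p)·5 ⇒ p(-6) = (1-p)(-4) ⇒ p = 2/5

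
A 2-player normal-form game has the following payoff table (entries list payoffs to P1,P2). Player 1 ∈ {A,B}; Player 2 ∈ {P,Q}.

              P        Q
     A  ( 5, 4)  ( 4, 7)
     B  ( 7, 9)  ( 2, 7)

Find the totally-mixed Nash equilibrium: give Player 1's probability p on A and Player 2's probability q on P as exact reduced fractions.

P1 indiff ⇒ q·5+(1-q)·4 = q·7+(1-q)·2 ⇒ q(-2) = (1-q)(-2) ⇒ q = 1/2
P2 indiff ⇒ p·4+(1-p)·9 = p·7+(1-p)·7 ⇒ p(-3) = (1-p)(-2) ⇒ p = 2/5

P1 mixes 2/5 on A; P2 mixes 1/2 on P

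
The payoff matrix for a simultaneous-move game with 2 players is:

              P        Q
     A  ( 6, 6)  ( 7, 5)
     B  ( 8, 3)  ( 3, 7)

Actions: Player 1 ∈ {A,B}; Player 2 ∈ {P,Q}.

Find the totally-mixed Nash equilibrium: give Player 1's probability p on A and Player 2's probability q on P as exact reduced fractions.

(p,q) = (4/5, 2/3)

P1 indiff ⇒ q·6+(1-q)·7 = q·8+(1-q)·3 ⇒ q(-2) = (1-q)(-4) ⇒ q = 2/3
P2 indiff ⇒ p·6+(1-p)·3 = p·5+(1-p)·7 ⇒ p(1) = (1-p)(4) ⇒ p = 4/5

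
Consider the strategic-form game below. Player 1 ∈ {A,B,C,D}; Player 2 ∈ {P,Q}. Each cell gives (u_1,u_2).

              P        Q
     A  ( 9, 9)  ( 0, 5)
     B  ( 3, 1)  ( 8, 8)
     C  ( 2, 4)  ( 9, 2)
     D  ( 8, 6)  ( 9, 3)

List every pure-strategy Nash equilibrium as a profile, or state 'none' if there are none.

Nash profiles: (A,P)

(A,P): NE
(A,Q): not NE [P1→D gives 9>0; P2→P gives 9>5]
(B,P): not NE [P1→A gives 9>3; P2→Q gives 8>1]
(B,Q): not NE [P1→D gives 9>8]
(C,P): not NE [P1→A gives 9>2]
(C,Q): not NE [P2→P gives 4>2]
(D,P): not NE [P1→A gives 9>8]
(D,Q): not NE [P2→P gives 6>3]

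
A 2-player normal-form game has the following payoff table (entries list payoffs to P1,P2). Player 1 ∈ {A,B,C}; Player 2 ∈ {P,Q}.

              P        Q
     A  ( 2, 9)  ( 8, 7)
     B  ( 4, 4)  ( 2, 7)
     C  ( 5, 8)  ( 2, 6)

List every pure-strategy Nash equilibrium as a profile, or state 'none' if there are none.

PSNE = {(C,P)}

(A,P): not NE [P1→C gives 5>2]
(A,Q): not NE [P2→P gives 9>7]
(B,P): not NE [P1→C gives 5>4; P2→Q gives 7>4]
(B,Q): not NE [P1→A gives 8>2]
(C,P): NE
(C,Q): not NE [P1→A gives 8>2; P2→P gives 8>6]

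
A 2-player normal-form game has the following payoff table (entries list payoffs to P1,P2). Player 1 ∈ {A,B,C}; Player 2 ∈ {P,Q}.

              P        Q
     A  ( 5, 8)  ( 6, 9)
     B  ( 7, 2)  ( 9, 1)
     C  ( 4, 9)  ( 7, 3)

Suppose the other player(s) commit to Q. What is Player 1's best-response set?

argmax u_1 = {B}

u_1(A vs Q) = 6
u_1(B vs Q) = 9
u_1(C vs Q) = 7
max payoff 9 at {B}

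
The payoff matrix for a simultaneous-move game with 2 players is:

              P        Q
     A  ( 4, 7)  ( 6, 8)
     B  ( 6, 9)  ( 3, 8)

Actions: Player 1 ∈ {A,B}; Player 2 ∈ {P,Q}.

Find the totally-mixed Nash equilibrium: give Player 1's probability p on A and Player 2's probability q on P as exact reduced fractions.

P1 indiff ⇒ q·4+(1-q)·6 = q·6+(1-q)·3 ⇒ q(-2) = (1-q)(-3) ⇒ q = 3/5
P2 indiff ⇒ p·7+(1-p)·9 = p·8+(1-p)·8 ⇒ p(-1) = (1-p)(-1) ⇒ p = 1/2

p=1/2, q=3/5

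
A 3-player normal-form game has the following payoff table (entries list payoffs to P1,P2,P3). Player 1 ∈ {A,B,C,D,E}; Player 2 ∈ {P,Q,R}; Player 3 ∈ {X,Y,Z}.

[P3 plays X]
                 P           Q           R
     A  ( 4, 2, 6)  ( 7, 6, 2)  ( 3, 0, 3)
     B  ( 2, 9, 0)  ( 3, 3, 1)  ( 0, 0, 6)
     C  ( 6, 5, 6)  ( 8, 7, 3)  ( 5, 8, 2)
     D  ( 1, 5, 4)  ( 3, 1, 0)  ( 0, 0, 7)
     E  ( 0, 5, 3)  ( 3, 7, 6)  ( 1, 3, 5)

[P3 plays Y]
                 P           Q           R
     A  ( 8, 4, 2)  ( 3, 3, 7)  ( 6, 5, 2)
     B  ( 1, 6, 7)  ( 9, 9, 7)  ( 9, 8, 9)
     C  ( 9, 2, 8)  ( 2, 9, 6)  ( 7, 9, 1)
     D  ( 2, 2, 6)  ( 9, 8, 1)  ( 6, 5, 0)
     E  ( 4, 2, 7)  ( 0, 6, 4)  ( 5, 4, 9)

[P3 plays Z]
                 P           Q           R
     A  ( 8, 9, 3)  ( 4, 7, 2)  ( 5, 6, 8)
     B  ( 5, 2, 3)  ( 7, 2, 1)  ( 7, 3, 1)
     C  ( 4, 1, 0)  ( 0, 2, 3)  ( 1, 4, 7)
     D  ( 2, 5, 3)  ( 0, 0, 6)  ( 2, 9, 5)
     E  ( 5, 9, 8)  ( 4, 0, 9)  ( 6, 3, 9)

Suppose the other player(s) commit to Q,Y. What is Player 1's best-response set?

u_1(A vs Q,Y) = 3
u_1(B vs Q,Y) = 9
u_1(C vs Q,Y) = 2
u_1(D vs Q,Y) = 9
u_1(E vs Q,Y) = 0
max payoff 9 at {B,D}

argmax u_1 = {B,D}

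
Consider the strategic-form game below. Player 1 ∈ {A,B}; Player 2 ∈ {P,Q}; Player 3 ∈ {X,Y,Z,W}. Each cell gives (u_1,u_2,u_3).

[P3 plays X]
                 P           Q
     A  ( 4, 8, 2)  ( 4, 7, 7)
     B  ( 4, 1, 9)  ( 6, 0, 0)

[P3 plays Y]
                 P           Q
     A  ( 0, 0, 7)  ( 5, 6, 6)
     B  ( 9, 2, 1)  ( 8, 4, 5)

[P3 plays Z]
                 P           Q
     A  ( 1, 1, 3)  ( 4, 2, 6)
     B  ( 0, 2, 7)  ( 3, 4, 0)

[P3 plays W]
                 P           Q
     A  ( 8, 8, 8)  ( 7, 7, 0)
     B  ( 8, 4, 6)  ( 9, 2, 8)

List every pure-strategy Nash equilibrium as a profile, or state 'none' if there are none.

NE set: (A,P,W), (B,P,X)

(A,P,X): not NE [P3→W gives 8>2]
(A,P,Y): not NE [P1→B gives 9>0; P2→Q gives 6>0; P3→W gives 8>7]
(A,P,Z): not NE [P2→Q gives 2>1; P3→W gives 8>3]
(A,P,W): NE
(A,Q,X): not NE [P1→B gives 6>4; P2→P gives 8>7]
(A,Q,Y): not NE [P1→B gives 8>5; P3→X gives 7>6]
(A,Q,Z): not NE [P3→X gives 7>6]
(A,Q,W): not NE [P1→B gives 9>7; P2→P gives 8>7; P3→X gives 7>0]
(B,P,X): NE
(B,P,Y): not NE [P2→Q gives 4>2; P3→X gives 9>1]
(B,P,Z): not NE [P1→A gives 1>0; P2→Q gives 4>2; P3→X gives 9>7]
(B,P,W): not NE [P3→X gives 9>6]
(B,Q,X): not NE [P2→P gives 1>0; P3→W gives 8>0]
(B,Q,Y): not NE [P3→W gives 8>5]
(B,Q,Z): not NE [P1→A gives 4>3; P3→W gives 8>0]
(B,Q,W): not NE [P2→P gives 4>2]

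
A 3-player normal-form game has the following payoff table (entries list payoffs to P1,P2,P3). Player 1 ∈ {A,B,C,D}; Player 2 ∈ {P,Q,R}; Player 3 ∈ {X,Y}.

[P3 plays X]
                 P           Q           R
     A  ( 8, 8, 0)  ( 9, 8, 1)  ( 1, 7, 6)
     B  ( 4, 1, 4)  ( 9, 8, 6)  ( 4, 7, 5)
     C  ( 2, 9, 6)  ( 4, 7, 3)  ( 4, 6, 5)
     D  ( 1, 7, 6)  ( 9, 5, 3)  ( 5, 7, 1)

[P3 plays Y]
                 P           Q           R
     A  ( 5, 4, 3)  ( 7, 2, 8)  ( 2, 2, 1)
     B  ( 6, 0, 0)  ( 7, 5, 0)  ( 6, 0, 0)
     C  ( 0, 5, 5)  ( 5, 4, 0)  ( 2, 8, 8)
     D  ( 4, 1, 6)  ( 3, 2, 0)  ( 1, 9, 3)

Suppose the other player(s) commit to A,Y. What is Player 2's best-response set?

BR_2 = {P}

u_2(P vs A,Y) = 4
u_2(Q vs A,Y) = 2
u_2(R vs A,Y) = 2
max payoff 4 at {P}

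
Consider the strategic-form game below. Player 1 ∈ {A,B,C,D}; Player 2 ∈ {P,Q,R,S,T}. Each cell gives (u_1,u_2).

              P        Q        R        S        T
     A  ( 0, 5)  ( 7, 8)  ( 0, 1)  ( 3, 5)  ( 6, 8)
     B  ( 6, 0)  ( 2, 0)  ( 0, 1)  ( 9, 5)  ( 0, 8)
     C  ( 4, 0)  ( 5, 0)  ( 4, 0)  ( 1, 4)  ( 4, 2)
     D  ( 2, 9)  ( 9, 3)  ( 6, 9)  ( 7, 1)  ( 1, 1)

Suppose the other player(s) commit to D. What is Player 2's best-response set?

u_2(P vs D) = 9
u_2(Q vs D) = 3
u_2(R vs D) = 9
u_2(S vs D) = 1
u_2(T vs D) = 1
max payoff 9 at {P,R}

BR_2 = {P,R}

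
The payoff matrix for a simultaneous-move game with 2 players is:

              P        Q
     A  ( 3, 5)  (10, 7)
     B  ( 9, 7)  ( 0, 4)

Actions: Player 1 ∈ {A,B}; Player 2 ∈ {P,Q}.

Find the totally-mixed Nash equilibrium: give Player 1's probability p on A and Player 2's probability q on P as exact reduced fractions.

P1 indiff ⇒ q·3+(1-q)·10 = q·9+(1-q)·0 ⇒ q(-6) = (1-q)(-10) ⇒ q = 5/8
P2 indiff ⇒ p·5+(1-p)·7 = p·7+(1-p)·4 ⇒ p(-2) = (1-p)(-3) ⇒ p = 3/5

P1 mixes 3/5 on A; P2 mixes 5/8 on P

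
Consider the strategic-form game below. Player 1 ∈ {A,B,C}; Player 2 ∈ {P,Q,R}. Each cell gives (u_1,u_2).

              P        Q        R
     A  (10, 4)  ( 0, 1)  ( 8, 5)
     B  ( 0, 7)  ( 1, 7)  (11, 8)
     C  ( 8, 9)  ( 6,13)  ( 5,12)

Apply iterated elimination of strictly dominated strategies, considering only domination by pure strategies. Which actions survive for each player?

Remaining: P1:{B,C} P2:{Q,R}

P2 drop P (R beats it: A:5>4 B:8>7 C:12>9)
P1 drop A (B beats it: Q:1>0 R:11>8)
P1→{B,C} P2→{Q,R}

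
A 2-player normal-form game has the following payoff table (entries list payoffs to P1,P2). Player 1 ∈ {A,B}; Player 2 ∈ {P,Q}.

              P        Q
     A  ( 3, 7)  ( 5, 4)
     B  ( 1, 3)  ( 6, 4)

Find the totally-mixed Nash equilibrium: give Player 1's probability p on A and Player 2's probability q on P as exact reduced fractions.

P1 mixes 1/4 on A; P2 mixes 1/3 on P

P1 indiff ⇒ q·3+(1-q)·5 = q·1+(1-q)·6 ⇒ q(2) = (1-q)(1) ⇒ q = 1/3
P2 indiff ⇒ p·7+(1-p)·3 = p·4+(1-p)·4 ⇒ p(3) = (1-p)(1) ⇒ p = 1/4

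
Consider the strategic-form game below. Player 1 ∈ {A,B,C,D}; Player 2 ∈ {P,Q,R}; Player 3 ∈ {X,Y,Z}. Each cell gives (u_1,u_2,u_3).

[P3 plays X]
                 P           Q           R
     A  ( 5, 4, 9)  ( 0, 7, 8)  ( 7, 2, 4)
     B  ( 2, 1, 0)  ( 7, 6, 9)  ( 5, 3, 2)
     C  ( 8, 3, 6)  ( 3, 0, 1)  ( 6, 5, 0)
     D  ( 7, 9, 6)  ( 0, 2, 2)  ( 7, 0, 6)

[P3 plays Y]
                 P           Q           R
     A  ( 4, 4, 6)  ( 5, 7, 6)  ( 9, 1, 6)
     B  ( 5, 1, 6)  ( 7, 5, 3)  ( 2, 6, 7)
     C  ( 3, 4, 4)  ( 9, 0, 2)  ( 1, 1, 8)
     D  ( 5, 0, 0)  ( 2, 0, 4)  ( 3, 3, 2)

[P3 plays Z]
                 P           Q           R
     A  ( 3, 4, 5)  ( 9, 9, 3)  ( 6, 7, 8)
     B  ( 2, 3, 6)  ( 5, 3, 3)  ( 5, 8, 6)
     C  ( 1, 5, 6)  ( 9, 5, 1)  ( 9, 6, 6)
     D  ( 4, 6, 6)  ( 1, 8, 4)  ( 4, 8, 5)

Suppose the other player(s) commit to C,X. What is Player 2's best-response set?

u_2(P vs C,X) = 3
u_2(Q vs C,X) = 0
u_2(R vs C,X) = 5
max payoff 5 at {R}

BR_2 = {R}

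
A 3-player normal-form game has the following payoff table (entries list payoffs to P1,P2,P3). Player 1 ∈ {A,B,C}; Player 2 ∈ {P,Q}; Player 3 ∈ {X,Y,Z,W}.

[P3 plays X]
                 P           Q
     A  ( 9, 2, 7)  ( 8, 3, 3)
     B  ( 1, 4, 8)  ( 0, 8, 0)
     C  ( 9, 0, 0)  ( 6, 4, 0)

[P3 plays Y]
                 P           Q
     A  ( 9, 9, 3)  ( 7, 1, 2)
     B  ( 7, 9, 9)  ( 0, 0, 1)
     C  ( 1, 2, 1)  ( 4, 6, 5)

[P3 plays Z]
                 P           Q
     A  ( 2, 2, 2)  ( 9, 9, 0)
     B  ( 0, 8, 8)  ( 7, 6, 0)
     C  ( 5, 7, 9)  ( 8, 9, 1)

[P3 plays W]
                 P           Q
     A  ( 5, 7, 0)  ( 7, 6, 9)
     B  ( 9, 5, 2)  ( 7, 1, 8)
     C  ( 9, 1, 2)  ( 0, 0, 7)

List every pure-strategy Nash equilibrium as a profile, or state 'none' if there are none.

PSNE: ∅

(A,P,X): not NE [P2→Q gives 3>2]
(A,P,Y): not NE [P3→X gives 7>3]
(A,P,Z): not NE [P1→C gives 5>2; P2→Q gives 9>2; P3→X gives 7>2]
(A,P,W): not NE [P1→C gives 9>5; P3→X gives 7>0]
(A,Q,X): not NE [P3→W gives 9>3]
(A,Q,Y): not NE [P2→P gives 9>1; P3→W gives 9>2]
(A,Q,Z): not NE [P3→W gives 9>0]
(A,Q,W): not NE [P2→P gives 7>6]
(B,P,X): not NE [P1→C gives 9>1; P2→Q gives 8>4; P3→Y gives 9>8]
(B,P,Y): not NE [P1→A gives 9>7]
(B,P,Z): not NE [P1→C gives 5>0; P3→Y gives 9>8]
(B,P,W): not NE [P3→Y gives 9>2]
(B,Q,X): not NE [P1→A gives 8>0; P3→W gives 8>0]
(B,Q,Y): not NE [P1→A gives 7>0; P2→P gives 9>0; P3→W gives 8>1]
(B,Q,Z): not NE [P1→A gives 9>7; P2→P gives 8>6; P3→W gives 8>0]
(B,Q,W): not NE [P2→P gives 5>1]
(C,P,X): not NE [P2→Q gives 4>0; P3→Z gives 9>0]
(C,P,Y): not NE [P1→A gives 9>1; P2→Q gives 6>2; P3→Z gives 9>1]
(C,P,Z): not NE [P2→Q gives 9>7]
(C,P,W): not NE [P3→Z gives 9>2]
(C,Q,X): not NE [P1→A gives 8>6; P3→W gives 7>0]
(C,Q,Y): not NE [P1→A gives 7>4; P3→W gives 7>5]
(C,Q,Z): not NE [P1→A gives 9>8; P3→W gives 7>1]
(C,Q,W): not NE [P1→B gives 7>0; P2→P gives 1>0]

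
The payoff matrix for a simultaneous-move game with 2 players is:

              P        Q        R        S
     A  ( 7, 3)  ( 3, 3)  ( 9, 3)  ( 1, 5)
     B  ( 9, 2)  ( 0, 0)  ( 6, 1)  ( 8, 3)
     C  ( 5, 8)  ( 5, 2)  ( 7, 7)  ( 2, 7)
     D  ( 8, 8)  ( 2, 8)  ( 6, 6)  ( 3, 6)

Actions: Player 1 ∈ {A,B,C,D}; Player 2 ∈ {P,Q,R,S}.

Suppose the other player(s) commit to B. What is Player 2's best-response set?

argmax u_2 = {S}

u_2(P vs B) = 2
u_2(Q vs B) = 0
u_2(R vs B) = 1
u_2(S vs B) = 3
max payoff 3 at {S}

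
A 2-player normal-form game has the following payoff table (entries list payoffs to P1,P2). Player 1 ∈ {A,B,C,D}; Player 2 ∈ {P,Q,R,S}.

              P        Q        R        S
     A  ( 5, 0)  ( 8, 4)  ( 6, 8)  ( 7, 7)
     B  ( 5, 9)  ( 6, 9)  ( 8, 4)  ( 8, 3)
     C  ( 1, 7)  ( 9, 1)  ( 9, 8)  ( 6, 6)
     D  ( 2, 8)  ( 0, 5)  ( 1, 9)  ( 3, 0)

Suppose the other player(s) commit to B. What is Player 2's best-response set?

BR_2 = {P,Q}

u_2(P vs B) = 9
u_2(Q vs B) = 9
u_2(R vs B) = 4
u_2(S vs B) = 3
max payoff 9 at {P,Q}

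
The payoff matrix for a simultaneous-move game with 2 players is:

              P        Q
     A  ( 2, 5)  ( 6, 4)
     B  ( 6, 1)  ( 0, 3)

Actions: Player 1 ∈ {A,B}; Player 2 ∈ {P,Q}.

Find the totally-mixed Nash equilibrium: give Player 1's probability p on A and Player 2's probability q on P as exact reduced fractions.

(p,q) = (2/3, 3/5)

P1 indiff ⇒ q·2+(1-q)·6 = q·6+(1-q)·0 ⇒ q(-4) = (1-q)(-6) ⇒ q = 3/5
P2 indiff ⇒ p·5+(1-p)·1 = p·4+(1-p)·3 ⇒ p(1) = (1-p)(2) ⇒ p = 2/3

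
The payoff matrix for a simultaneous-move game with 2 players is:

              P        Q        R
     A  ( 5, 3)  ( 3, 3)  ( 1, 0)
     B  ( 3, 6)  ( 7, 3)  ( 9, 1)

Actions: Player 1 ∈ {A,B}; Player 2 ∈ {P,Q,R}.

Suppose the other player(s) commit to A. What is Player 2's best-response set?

u_2(P vs A) = 3
u_2(Q vs A) = 3
u_2(R vs A) = 0
max payoff 3 at {P,Q}

BR_2 = {P,Q}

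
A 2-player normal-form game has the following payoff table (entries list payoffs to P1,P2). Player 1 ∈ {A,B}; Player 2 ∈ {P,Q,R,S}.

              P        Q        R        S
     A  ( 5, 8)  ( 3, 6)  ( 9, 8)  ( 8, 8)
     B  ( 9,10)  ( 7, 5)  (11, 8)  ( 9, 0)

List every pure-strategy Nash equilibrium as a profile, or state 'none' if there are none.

NE set: (B,P)

(A,P): not NE [P1→B gives 9>5]
(A,Q): not NE [P1→B gives 7>3; P2→S gives 8>6]
(A,R): not NE [P1→B gives 11>9]
(A,S): not NE [P1→B gives 9>8]
(B,P): NE
(B,Q): not NE [P2→P gives 10>5]
(B,R): not NE [P2→P gives 10>8]
(B,S): not NE [P2→P gives 10>0]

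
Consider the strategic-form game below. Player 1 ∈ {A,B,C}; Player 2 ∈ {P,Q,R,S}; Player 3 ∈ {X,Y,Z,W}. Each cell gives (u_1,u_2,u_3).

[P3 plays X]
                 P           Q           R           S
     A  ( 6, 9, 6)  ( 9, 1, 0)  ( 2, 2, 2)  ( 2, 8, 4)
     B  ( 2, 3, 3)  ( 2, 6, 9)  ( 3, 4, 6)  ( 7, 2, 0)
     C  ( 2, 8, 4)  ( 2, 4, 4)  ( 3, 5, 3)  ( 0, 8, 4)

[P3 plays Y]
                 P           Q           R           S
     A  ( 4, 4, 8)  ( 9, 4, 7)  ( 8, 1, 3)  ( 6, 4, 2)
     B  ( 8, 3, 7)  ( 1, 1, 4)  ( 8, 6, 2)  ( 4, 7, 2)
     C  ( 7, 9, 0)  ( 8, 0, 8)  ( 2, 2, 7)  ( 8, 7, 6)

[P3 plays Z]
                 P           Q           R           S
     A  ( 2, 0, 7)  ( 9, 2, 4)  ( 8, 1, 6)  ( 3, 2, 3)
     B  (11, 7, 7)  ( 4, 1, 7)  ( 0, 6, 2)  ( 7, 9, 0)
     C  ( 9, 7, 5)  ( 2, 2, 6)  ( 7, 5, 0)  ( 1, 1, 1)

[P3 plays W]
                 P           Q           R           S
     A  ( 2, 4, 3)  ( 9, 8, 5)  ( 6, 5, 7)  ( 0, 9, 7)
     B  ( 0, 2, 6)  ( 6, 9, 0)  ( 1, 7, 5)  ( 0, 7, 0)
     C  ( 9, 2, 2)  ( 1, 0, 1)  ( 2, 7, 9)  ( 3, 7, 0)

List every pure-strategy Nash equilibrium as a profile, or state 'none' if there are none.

(A,P,X): not NE [P3→Y gives 8>6]
(A,P,Y): not NE [P1→B gives 8>4]
(A,P,Z): not NE [P1→B gives 11>2; P2→S gives 2>0; P3→Y gives 8>7]
(A,P,W): not NE [P1→C gives 9>2; P2→S gives 9>4; P3→Y gives 8>3]
(A,Q,X): not NE [P2→P gives 9>1; P3→Y gives 7>0]
(A,Q,Y): NE
(A,Q,Z): not NE [P3→Y gives 7>4]
(A,Q,W): not NE [P2→S gives 9>8; P3→Y gives 7>5]
(A,R,X): not NE [P1→C gives 3>2; P2→P gives 9>2; P3→W gives 7>2]
(A,R,Y): not NE [P2→S gives 4>1; P3→W gives 7>3]
(A,R,Z): not NE [P2→S gives 2>1; P3→W gives 7>6]
(A,R,W): not NE [P2→S gives 9>5]
(A,S,X): not NE [P1→B gives 7>2; P2→P gives 9>8; P3→W gives 7>4]
(A,S,Y): not NE [P1→C gives 8>6; P3→W gives 7>2]
(A,S,Z): not NE [P1→B gives 7>3; P3→W gives 7>3]
(A,S,W): not NE [P1→C gives 3>0]
(B,P,X): not NE [P1→A gives 6>2; P2→Q gives 6>3; P3→Z gives 7>3]
(B,P,Y): not NE [P2→S gives 7>3]
(B,P,Z): not NE [P2→S gives 9>7]
(B,P,W): not NE [P1→C gives 9>0; P2→Q gives 9>2; P3→Z gives 7>6]
(B,Q,X): not NE [P1→A gives 9>2]
(B,Q,Y): not NE [P1→A gives 9>1; P2→S gives 7>1; P3→X gives 9>4]
(B,Q,Z): not NE [P1→A gives 9>4; P2→S gives 9>1; P3→X gives 9>7]
(B,Q,W): not NE [P1→A gives 9>6; P3→X gives 9>0]
(B,R,X): not NE [P2→Q gives 6>4]
(B,R,Y): not NE [P2→S gives 7>6; P3→X gives 6>2]
(B,R,Z): not NE [P1→A gives 8>0; P2→S gives 9>6; P3→X gives 6>2]
(B,R,W): not NE [P1→A gives 6>1; P2→Q gives 9>7; P3→X gives 6>5]
(B,S,X): not NE [P2→Q gives 6>2; P3→Y gives 2>0]
(B,S,Y): not NE [P1→C gives 8>4]
(B,S,Z): not NE [P3→Y gives 2>0]
(B,S,W): not NE [P1→C gives 3>0; P2→Q gives 9>7; P3→Y gives 2>0]
(C,P,X): not NE [P1→A gives 6>2; P3→Z gives 5>4]
(C,P,Y): not NE [P1→B gives 8>7; P3→Z gives 5>0]
(C,P,Z): not NE [P1→B gives 11>9]
(C,P,W): not NE [P2→S gives 7>2; P3→Z gives 5>2]
(C,Q,X): not NE [P1→A gives 9>2; P2→S gives 8>4; P3→Y gives 8>4]
(C,Q,Y): not NE [P1→A gives 9>8; P2→P gives 9>0]
(C,Q,Z): not NE [P1→A gives 9>2; P2→P gives 7>2; P3→Y gives 8>6]
(C,Q,W): not NE [P1→A gives 9>1; P2→S gives 7>0; P3→Y gives 8>1]
(C,R,X): not NE [P2→S gives 8>5; P3→W gives 9>3]
(C,R,Y): not NE [P1→B gives 8>2; P2→P gives 9>2; P3→W gives 9>7]
(C,R,Z): not NE [P1→A gives 8>7; P2→P gives 7>5; P3→W gives 9>0]
(C,R,W): not NE [P1→A gives 6>2]
(C,S,X): not NE [P1→B gives 7>0; P3→Y gives 6>4]
(C,S,Y): not NE [P2→P gives 9>7]
(C,S,Z): not NE [P1→B gives 7>1; P2→P gives 7>1; P3→Y gives 6>1]
(C,S,W): not NE [P3→Y gives 6>0]

Nash profiles: (A,Q,Y)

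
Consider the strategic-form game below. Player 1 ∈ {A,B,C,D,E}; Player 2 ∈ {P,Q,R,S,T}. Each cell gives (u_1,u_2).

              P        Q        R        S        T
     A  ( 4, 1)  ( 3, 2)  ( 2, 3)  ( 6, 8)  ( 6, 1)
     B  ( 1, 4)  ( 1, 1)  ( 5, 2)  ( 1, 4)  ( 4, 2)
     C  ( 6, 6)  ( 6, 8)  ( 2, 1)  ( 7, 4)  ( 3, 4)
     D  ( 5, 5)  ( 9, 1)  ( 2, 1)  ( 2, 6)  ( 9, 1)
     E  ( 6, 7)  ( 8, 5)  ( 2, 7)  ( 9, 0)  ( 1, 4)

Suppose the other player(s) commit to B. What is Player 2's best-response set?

u_2(P vs B) = 4
u_2(Q vs B) = 1
u_2(R vs B) = 2
u_2(S vs B) = 4
u_2(T vs B) = 2
max payoff 4 at {P,S}

BR_2 = {P,S}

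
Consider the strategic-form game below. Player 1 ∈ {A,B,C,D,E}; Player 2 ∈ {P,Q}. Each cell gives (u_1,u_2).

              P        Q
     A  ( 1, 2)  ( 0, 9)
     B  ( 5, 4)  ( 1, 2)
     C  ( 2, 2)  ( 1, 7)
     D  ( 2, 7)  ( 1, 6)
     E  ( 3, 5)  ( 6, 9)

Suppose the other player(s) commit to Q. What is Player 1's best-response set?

P1 best: {E}

u_1(A vs Q) = 0
u_1(B vs Q) = 1
u_1(C vs Q) = 1
u_1(D vs Q) = 1
u_1(E vs Q) = 6
max payoff 6 at {E}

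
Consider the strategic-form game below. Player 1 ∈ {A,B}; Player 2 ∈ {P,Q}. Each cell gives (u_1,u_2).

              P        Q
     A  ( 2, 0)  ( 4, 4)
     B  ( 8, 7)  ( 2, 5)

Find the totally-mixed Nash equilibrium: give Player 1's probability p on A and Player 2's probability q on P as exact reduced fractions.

P1 indiff ⇒ q·2+(1-q)·4 = q·8+(1-q)·2 ⇒ q(-6) = (1-q)(-2) ⇒ q = 1/4
P2 indiff ⇒ p·0+(1-p)·7 = p·4+(1-p)·5 ⇒ p(-4) = (1-p)(-2) ⇒ p = 1/3

(p,q) = (1/3, 1/4)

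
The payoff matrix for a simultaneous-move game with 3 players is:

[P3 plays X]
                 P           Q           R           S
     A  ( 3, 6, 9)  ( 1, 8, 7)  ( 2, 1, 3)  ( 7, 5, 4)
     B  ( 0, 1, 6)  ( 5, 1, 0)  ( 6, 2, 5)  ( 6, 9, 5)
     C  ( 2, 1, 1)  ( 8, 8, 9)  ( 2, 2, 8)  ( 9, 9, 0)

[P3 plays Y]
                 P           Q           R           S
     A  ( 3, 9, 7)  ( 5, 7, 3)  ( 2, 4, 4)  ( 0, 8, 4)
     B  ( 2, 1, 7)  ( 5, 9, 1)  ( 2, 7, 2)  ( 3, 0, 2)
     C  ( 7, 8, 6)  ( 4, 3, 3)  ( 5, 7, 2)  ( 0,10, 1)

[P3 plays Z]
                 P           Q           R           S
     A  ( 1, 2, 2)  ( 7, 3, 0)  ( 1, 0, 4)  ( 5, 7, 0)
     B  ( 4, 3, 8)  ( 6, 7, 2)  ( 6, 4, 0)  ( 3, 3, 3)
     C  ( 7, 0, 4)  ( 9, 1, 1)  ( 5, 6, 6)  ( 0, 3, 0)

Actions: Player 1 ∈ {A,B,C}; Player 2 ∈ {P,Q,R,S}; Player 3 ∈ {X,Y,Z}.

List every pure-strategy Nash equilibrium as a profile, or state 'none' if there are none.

(A,P,X): not NE [P2→Q gives 8>6]
(A,P,Y): not NE [P1→C gives 7>3; P3→X gives 9>7]
(A,P,Z): not NE [P1→C gives 7>1; P2→S gives 7>2; P3→X gives 9>2]
(A,Q,X): not NE [P1→C gives 8>1]
(A,Q,Y): not NE [P2→P gives 9>7; P3→X gives 7>3]
(A,Q,Z): not NE [P1→C gives 9>7; P2→S gives 7>3; P3→X gives 7>0]
(A,R,X): not NE [P1→B gives 6>2; P2→Q gives 8>1; P3→Z gives 4>3]
(A,R,Y): not NE [P1→C gives 5>2; P2→P gives 9>4]
(A,R,Z): not NE [P1→B gives 6>1; P2→S gives 7>0]
(A,S,X): not NE [P1→C gives 9>7; P2→Q gives 8>5]
(A,S,Y): not NE [P1→B gives 3>0; P2→P gives 9>8]
(A,S,Z): not NE [P3→Y gives 4>0]
(B,P,X): not NE [P1→A gives 3>0; P2→S gives 9>1; P3→Z gives 8>6]
(B,P,Y): not NE [P1→C gives 7>2; P2→Q gives 9>1; P3→Z gives 8>7]
(B,P,Z): not NE [P1→C gives 7>4; P2→Q gives 7>3]
(B,Q,X): not NE [P1→C gives 8>5; P2→S gives 9>1; P3→Z gives 2>0]
(B,Q,Y): not NE [P3→Z gives 2>1]
(B,Q,Z): not NE [P1→C gives 9>6]
(B,R,X): not NE [P2→S gives 9>2]
(B,R,Y): not NE [P1→C gives 5>2; P2→Q gives 9>7; P3→X gives 5>2]
(B,R,Z): not NE [P2→Q gives 7>4; P3→X gives 5>0]
(B,S,X): not NE [P1→C gives 9>6]
(B,S,Y): not NE [P2→Q gives 9>0; P3→X gives 5>2]
(B,S,Z): not NE [P1→A gives 5>3; P2→Q gives 7>3; P3→X gives 5>3]
(C,P,X): not NE [P1→A gives 3>2; P2→S gives 9>1; P3→Y gives 6>1]
(C,P,Y): not NE [P2→S gives 10>8]
(C,P,Z): not NE [P2→R gives 6>0; P3→Y gives 6>4]
(C,Q,X): not NE [P2→S gives 9>8]
(C,Q,Y): not NE [P1→B gives 5>4; P2→S gives 10>3; P3→X gives 9>3]
(C,Q,Z): not NE [P2→R gives 6>1; P3→X gives 9>1]
(C,R,X): not NE [P1→B gives 6>2; P2→S gives 9>2]
(C,R,Y): not NE [P2→S gives 10>7; P3→X gives 8>2]
(C,R,Z): not NE [P1→B gives 6>5; P3→X gives 8>6]
(C,S,X): not NE [P3→Y gives 1>0]
(C,S,Y): not NE [P1→B gives 3>0]
(C,S,Z): not NE [P1→A gives 5>0; P2→R gives 6>3; P3→Y gives 1>0]

No pure NE.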